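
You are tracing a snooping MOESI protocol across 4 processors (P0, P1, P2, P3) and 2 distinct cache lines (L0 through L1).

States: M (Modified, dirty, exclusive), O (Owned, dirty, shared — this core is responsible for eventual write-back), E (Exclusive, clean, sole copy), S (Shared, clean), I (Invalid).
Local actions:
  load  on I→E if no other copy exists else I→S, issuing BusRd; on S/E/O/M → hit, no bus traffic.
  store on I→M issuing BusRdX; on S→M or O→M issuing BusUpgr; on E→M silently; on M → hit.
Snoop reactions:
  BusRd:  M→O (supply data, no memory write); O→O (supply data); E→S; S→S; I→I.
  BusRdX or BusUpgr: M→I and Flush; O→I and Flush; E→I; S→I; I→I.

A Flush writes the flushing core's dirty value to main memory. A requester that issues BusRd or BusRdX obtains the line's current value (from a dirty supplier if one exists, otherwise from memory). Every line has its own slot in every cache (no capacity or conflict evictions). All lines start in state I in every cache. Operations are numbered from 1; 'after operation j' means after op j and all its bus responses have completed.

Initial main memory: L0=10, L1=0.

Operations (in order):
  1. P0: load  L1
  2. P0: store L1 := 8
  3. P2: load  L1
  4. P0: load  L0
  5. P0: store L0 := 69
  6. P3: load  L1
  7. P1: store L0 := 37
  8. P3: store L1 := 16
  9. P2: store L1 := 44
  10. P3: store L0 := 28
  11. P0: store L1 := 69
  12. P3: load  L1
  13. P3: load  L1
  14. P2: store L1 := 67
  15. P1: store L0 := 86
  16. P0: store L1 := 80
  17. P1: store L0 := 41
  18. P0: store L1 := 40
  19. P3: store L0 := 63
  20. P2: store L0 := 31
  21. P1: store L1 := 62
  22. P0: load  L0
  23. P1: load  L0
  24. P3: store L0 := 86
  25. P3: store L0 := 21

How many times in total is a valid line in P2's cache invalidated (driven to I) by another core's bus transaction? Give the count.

[1] P0: load  L1 | P0:E(0), P1:I, P2:I, P3:I | bus: BusRd
[2] P0: store L1 := 8 | P0:M(8), P1:I, P2:I, P3:I | bus: none
[3] P2: load  L1 | P0:O(8), P1:I, P2:S(8), P3:I | bus: BusRd
[4] P0: load  L0 | P0:E(10), P1:I, P2:I, P3:I | bus: BusRd
[5] P0: store L0 := 69 | P0:M(69), P1:I, P2:I, P3:I | bus: none
[6] P3: load  L1 | P0:O(8), P1:I, P2:S(8), P3:S(8) | bus: BusRd
[7] P1: store L0 := 37 | P0:I, P1:M(37), P2:I, P3:I | bus: BusRdX,Flush
[8] P3: store L1 := 16 | P0:I, P1:I, P2:I, P3:M(16) | bus: BusUpgr,Flush
[9] P2: store L1 := 44 | P0:I, P1:I, P2:M(44), P3:I | bus: BusRdX,Flush
[10] P3: store L0 := 28 | P0:I, P1:I, P2:I, P3:M(28) | bus: BusRdX,Flush
[11] P0: store L1 := 69 | P0:M(69), P1:I, P2:I, P3:I | bus: BusRdX,Flush
[12] P3: load  L1 | P0:O(69), P1:I, P2:I, P3:S(69) | bus: BusRd
[13] P3: load  L1 | P0:O(69), P1:I, P2:I, P3:S(69) | bus: none
[14] P2: store L1 := 67 | P0:I, P1:I, P2:M(67), P3:I | bus: BusRdX,Flush
[15] P1: store L0 := 86 | P0:I, P1:M(86), P2:I, P3:I | bus: BusRdX,Flush
[16] P0: store L1 := 80 | P0:M(80), P1:I, P2:I, P3:I | bus: BusRdX,Flush
[17] P1: store L0 := 41 | P0:I, P1:M(41), P2:I, P3:I | bus: none
[18] P0: store L1 := 40 | P0:M(40), P1:I, P2:I, P3:I | bus: none
[19] P3: store L0 := 63 | P0:I, P1:I, P2:I, P3:M(63) | bus: BusRdX,Flush
[20] P2: store L0 := 31 | P0:I, P1:I, P2:M(31), P3:I | bus: BusRdX,Flush
[21] P1: store L1 := 62 | P0:I, P1:M(62), P2:I, P3:I | bus: BusRdX,Flush
[22] P0: load  L0 | P0:S(31), P1:I, P2:O(31), P3:I | bus: BusRd
[23] P1: load  L0 | P0:S(31), P1:S(31), P2:O(31), P3:I | bus: BusRd
[24] P3: store L0 := 86 | P0:I, P1:I, P2:I, P3:M(86) | bus: BusRdX,Flush
[25] P3: store L0 := 21 | P0:I, P1:I, P2:I, P3:M(21) | bus: none

invalidations = 4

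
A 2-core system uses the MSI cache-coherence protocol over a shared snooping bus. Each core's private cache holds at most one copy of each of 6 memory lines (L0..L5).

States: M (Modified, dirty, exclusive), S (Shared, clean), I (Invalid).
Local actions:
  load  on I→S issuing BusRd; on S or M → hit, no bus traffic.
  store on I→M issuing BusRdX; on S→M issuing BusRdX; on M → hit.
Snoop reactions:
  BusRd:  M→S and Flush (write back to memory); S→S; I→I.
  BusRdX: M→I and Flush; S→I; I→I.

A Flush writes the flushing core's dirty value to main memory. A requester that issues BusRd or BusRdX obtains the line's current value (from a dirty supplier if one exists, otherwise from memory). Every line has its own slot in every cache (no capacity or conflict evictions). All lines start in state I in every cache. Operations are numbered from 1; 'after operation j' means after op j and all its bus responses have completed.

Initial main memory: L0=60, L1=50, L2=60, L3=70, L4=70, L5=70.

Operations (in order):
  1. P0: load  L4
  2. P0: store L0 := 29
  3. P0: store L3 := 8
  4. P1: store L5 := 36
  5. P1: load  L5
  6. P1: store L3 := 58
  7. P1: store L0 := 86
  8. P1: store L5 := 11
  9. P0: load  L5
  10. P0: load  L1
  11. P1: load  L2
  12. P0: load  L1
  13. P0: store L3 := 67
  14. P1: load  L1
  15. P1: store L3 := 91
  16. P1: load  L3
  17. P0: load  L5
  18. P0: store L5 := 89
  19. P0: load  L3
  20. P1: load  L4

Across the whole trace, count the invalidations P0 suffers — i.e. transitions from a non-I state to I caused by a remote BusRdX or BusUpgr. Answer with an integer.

invalidations = 3

  op1 P0: load  L4 → S/I on L4; bus BusRd; mem=70
  op2 P0: store L0 := 29 → M/I on L0; bus BusRdX; mem=60
  op3 P0: store L3 := 8 → M/I on L3; bus BusRdX; mem=70
  op4 P1: store L5 := 36 → I/M on L5; bus BusRdX; mem=70
  op5 P1: load  L5 → I/M on L5; bus (none); mem=70
  op6 P1: store L3 := 58 → I/M on L3; bus BusRdX Flush; mem=8
  op7 P1: store L0 := 86 → I/M on L0; bus BusRdX Flush; mem=29
  op8 P1: store L5 := 11 → I/M on L5; bus (none); mem=70
  op9 P0: load  L5 → S/S on L5; bus BusRd Flush; mem=11
  op10 P0: load  L1 → S/I on L1; bus BusRd; mem=50
  op11 P1: load  L2 → I/S on L2; bus BusRd; mem=60
  op12 P0: load  L1 → S/I on L1; bus (none); mem=50
  op13 P0: store L3 := 67 → M/I on L3; bus BusRdX Flush; mem=58
  op14 P1: load  L1 → S/S on L1; bus BusRd; mem=50
  op15 P1: store L3 := 91 → I/M on L3; bus BusRdX Flush; mem=67
  op16 P1: load  L3 → I/M on L3; bus (none); mem=67
  op17 P0: load  L5 → S/S on L5; bus (none); mem=11
  op18 P0: store L5 := 89 → M/I on L5; bus BusRdX; mem=11
  op19 P0: load  L3 → S/S on L3; bus BusRd Flush; mem=91
  op20 P1: load  L4 → S/S on L4; bus BusRd; mem=70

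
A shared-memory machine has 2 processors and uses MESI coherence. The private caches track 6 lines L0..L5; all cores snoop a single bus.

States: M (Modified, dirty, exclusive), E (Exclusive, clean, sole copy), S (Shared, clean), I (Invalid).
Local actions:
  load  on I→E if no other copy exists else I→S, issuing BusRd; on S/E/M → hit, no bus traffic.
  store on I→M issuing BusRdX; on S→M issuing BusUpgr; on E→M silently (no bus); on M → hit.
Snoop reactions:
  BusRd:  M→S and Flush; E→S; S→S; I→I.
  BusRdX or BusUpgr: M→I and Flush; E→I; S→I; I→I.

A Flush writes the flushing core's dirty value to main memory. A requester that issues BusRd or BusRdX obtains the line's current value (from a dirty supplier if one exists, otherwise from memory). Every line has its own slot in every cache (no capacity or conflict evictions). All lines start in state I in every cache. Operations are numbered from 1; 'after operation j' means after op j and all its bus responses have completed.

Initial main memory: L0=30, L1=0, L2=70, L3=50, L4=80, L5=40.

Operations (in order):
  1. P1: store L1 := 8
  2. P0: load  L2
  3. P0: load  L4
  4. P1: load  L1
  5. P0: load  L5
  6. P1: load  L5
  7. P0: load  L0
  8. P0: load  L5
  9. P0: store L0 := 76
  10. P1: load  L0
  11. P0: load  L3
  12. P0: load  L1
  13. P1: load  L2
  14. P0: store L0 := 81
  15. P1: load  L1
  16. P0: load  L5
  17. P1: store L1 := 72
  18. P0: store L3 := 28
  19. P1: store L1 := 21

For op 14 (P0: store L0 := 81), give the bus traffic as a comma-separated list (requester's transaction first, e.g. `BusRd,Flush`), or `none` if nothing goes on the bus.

bus = BusUpgr

step 1: P1: store L1 := 8  ⟶  IM  (L1)  txn=BusRdX  M[L1]=0
step 2: P0: load  L2  ⟶  EI  (L2)  txn=BusRd  M[L2]=70
step 3: P0: load  L4  ⟶  EI  (L4)  txn=BusRd  M[L4]=80
step 4: P1: load  L1  ⟶  IM  (L1)  txn=∅  M[L1]=0
step 5: P0: load  L5  ⟶  EI  (L5)  txn=BusRd  M[L5]=40
step 6: P1: load  L5  ⟶  SS  (L5)  txn=BusRd  M[L5]=40
step 7: P0: load  L0  ⟶  EI  (L0)  txn=BusRd  M[L0]=30
step 8: P0: load  L5  ⟶  SS  (L5)  txn=∅  M[L5]=40
step 9: P0: store L0 := 76  ⟶  MI  (L0)  txn=∅  M[L0]=30
step 10: P1: load  L0  ⟶  SS  (L0)  txn=BusRd+Flush  M[L0]=76
step 11: P0: load  L3  ⟶  EI  (L3)  txn=BusRd  M[L3]=50
step 12: P0: load  L1  ⟶  SS  (L1)  txn=BusRd+Flush  M[L1]=8
step 13: P1: load  L2  ⟶  SS  (L2)  txn=BusRd  M[L2]=70
step 14: P0: store L0 := 81  ⟶  MI  (L0)  txn=BusUpgr  M[L0]=76
step 15: P1: load  L1  ⟶  SS  (L1)  txn=∅  M[L1]=8
step 16: P0: load  L5  ⟶  SS  (L5)  txn=∅  M[L5]=40
step 17: P1: store L1 := 72  ⟶  IM  (L1)  txn=BusUpgr  M[L1]=8
step 18: P0: store L3 := 28  ⟶  MI  (L3)  txn=∅  M[L3]=50
step 19: P1: store L1 := 21  ⟶  IM  (L1)  txn=∅  M[L1]=8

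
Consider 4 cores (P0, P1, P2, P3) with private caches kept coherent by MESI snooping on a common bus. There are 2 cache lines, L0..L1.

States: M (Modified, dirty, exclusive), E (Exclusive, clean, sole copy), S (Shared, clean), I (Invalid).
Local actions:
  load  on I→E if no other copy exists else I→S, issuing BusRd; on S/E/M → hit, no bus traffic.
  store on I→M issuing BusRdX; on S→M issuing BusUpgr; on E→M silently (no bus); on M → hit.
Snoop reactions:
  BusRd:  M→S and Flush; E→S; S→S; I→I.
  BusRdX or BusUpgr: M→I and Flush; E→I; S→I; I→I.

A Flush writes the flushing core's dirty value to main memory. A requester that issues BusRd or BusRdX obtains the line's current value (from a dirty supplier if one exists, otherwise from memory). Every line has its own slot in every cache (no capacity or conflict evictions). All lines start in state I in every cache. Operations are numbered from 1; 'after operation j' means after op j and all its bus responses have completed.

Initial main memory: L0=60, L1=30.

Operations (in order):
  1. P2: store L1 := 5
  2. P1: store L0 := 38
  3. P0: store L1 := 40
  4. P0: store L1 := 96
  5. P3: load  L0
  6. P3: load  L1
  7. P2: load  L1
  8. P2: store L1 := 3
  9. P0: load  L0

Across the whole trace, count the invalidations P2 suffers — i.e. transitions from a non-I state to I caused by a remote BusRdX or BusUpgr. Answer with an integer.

[1] P2: store L1 := 5 | P0:I, P1:I, P2:M(5), P3:I | bus: BusRdX
[2] P1: store L0 := 38 | P0:I, P1:M(38), P2:I, P3:I | bus: BusRdX
[3] P0: store L1 := 40 | P0:M(40), P1:I, P2:I, P3:I | bus: BusRdX,Flush
[4] P0: store L1 := 96 | P0:M(96), P1:I, P2:I, P3:I | bus: none
[5] P3: load  L0 | P0:I, P1:S(38), P2:I, P3:S(38) | bus: BusRd,Flush
[6] P3: load  L1 | P0:S(96), P1:I, P2:I, P3:S(96) | bus: BusRd,Flush
[7] P2: load  L1 | P0:S(96), P1:I, P2:S(96), P3:S(96) | bus: BusRd
[8] P2: store L1 := 3 | P0:I, P1:I, P2:M(3), P3:I | bus: BusUpgr
[9] P0: load  L0 | P0:S(38), P1:S(38), P2:I, P3:S(38) | bus: BusRd

invalidations = 1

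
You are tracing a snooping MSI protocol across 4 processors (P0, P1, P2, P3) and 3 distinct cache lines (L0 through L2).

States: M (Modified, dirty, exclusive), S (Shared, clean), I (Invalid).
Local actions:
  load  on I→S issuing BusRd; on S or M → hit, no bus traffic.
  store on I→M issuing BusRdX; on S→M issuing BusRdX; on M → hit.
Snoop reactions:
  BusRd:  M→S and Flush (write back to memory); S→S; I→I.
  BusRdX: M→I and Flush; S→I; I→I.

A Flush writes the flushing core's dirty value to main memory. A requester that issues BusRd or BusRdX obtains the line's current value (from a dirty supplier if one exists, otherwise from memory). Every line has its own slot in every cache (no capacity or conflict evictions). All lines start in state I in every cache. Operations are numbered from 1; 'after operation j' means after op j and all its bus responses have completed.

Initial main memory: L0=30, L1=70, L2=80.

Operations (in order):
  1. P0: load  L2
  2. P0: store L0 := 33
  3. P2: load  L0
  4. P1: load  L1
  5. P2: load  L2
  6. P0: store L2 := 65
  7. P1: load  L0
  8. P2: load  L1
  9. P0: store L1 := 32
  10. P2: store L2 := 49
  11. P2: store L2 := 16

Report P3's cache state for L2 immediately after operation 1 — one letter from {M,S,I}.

state = I

[1] P0: load  L2 | P0:S(80), P1:I, P2:I, P3:I | bus: BusRd
[2] P0: store L0 := 33 | P0:M(33), P1:I, P2:I, P3:I | bus: BusRdX
[3] P2: load  L0 | P0:S(33), P1:I, P2:S(33), P3:I | bus: BusRd,Flush
[4] P1: load  L1 | P0:I, P1:S(70), P2:I, P3:I | bus: BusRd
[5] P2: load  L2 | P0:S(80), P1:I, P2:S(80), P3:I | bus: BusRd
[6] P0: store L2 := 65 | P0:M(65), P1:I, P2:I, P3:I | bus: BusRdX
[7] P1: load  L0 | P0:S(33), P1:S(33), P2:S(33), P3:I | bus: BusRd
[8] P2: load  L1 | P0:I, P1:S(70), P2:S(70), P3:I | bus: BusRd
[9] P0: store L1 := 32 | P0:M(32), P1:I, P2:I, P3:I | bus: BusRdX
[10] P2: store L2 := 49 | P0:I, P1:I, P2:M(49), P3:I | bus: BusRdX,Flush
[11] P2: store L2 := 16 | P0:I, P1:I, P2:M(16), P3:I | bus: none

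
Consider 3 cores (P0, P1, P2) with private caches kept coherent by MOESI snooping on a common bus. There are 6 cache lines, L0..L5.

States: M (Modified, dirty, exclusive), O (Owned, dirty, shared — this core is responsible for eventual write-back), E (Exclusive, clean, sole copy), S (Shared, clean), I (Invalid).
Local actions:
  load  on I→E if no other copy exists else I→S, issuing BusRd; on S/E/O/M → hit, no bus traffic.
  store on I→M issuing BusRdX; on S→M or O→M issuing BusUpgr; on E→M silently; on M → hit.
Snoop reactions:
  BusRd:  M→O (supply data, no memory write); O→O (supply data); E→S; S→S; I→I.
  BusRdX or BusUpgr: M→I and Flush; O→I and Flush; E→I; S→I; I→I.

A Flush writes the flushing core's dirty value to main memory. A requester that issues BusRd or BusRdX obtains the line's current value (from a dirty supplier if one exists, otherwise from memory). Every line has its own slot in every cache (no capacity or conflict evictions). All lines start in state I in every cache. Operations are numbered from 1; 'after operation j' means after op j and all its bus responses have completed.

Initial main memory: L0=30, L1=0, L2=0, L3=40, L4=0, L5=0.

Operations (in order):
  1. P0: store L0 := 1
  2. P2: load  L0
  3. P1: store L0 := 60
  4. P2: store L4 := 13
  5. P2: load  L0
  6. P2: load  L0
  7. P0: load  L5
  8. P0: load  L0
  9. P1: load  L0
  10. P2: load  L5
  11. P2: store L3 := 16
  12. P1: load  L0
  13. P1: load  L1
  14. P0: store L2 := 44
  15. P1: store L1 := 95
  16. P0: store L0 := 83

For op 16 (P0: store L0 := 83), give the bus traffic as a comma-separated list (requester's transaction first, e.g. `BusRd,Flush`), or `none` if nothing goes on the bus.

step 1: P0: store L0 := 1  ⟶  MII  (L0)  txn=BusRdX  M[L0]=30
step 2: P2: load  L0  ⟶  OIS  (L0)  txn=BusRd  M[L0]=30
step 3: P1: store L0 := 60  ⟶  IMI  (L0)  txn=BusRdX+Flush  M[L0]=1
step 4: P2: store L4 := 13  ⟶  IIM  (L4)  txn=BusRdX  M[L4]=0
step 5: P2: load  L0  ⟶  IOS  (L0)  txn=BusRd  M[L0]=1
step 6: P2: load  L0  ⟶  IOS  (L0)  txn=∅  M[L0]=1
step 7: P0: load  L5  ⟶  EII  (L5)  txn=BusRd  M[L5]=0
step 8: P0: load  L0  ⟶  SOS  (L0)  txn=BusRd  M[L0]=1
step 9: P1: load  L0  ⟶  SOS  (L0)  txn=∅  M[L0]=1
step 10: P2: load  L5  ⟶  SIS  (L5)  txn=BusRd  M[L5]=0
step 11: P2: store L3 := 16  ⟶  IIM  (L3)  txn=BusRdX  M[L3]=40
step 12: P1: load  L0  ⟶  SOS  (L0)  txn=∅  M[L0]=1
step 13: P1: load  L1  ⟶  IEI  (L1)  txn=BusRd  M[L1]=0
step 14: P0: store L2 := 44  ⟶  MII  (L2)  txn=BusRdX  M[L2]=0
step 15: P1: store L1 := 95  ⟶  IMI  (L1)  txn=∅  M[L1]=0
step 16: P0: store L0 := 83  ⟶  MII  (L0)  txn=BusUpgr+Flush  M[L0]=60

bus = BusUpgr,Flush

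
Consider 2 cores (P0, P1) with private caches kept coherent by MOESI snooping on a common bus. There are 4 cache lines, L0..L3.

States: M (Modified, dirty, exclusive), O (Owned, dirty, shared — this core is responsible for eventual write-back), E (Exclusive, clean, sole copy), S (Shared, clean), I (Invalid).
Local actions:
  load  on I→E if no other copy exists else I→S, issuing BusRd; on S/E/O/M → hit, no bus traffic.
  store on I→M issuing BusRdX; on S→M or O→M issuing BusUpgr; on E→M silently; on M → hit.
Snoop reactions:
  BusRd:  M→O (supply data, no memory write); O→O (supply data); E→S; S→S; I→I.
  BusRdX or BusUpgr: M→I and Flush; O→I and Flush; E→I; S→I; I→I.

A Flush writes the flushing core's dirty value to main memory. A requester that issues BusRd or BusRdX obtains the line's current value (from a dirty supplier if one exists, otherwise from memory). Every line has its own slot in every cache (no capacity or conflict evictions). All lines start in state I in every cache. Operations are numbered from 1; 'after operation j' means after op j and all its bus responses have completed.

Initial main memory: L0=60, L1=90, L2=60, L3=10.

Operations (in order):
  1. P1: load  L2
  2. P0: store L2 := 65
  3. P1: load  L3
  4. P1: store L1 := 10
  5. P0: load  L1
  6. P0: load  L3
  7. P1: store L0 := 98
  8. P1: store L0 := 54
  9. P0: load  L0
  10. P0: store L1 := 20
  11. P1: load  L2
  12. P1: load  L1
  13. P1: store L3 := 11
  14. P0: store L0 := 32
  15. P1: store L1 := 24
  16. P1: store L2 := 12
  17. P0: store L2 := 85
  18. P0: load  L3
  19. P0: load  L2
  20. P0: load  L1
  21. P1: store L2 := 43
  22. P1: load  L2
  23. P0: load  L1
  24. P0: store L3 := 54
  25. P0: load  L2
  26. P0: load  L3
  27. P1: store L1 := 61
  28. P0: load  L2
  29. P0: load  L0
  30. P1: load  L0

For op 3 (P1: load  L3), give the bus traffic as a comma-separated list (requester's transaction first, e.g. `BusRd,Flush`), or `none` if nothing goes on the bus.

bus = BusRd

  op1 P1: load  L2 → I/E on L2; bus BusRd; mem=60
  op2 P0: store L2 := 65 → M/I on L2; bus BusRdX; mem=60
  op3 P1: load  L3 → I/E on L3; bus BusRd; mem=10
  op4 P1: store L1 := 10 → I/M on L1; bus BusRdX; mem=90
  op5 P0: load  L1 → S/O on L1; bus BusRd; mem=90
  op6 P0: load  L3 → S/S on L3; bus BusRd; mem=10
  op7 P1: store L0 := 98 → I/M on L0; bus BusRdX; mem=60
  op8 P1: store L0 := 54 → I/M on L0; bus (none); mem=60
  op9 P0: load  L0 → S/O on L0; bus BusRd; mem=60
  op10 P0: store L1 := 20 → M/I on L1; bus BusUpgr Flush; mem=10
  op11 P1: load  L2 → O/S on L2; bus BusRd; mem=60
  op12 P1: load  L1 → O/S on L1; bus BusRd; mem=10
  op13 P1: store L3 := 11 → I/M on L3; bus BusUpgr; mem=10
  op14 P0: store L0 := 32 → M/I on L0; bus BusUpgr Flush; mem=54
  op15 P1: store L1 := 24 → I/M on L1; bus BusUpgr Flush; mem=20
  op16 P1: store L2 := 12 → I/M on L2; bus BusUpgr Flush; mem=65
  op17 P0: store L2 := 85 → M/I on L2; bus BusRdX Flush; mem=12
  op18 P0: load  L3 → S/O on L3; bus BusRd; mem=10
  op19 P0: load  L2 → M/I on L2; bus (none); mem=12
  op20 P0: load  L1 → S/O on L1; bus BusRd; mem=20
  op21 P1: store L2 := 43 → I/M on L2; bus BusRdX Flush; mem=85
  op22 P1: load  L2 → I/M on L2; bus (none); mem=85
  op23 P0: load  L1 → S/O on L1; bus (none); mem=20
  op24 P0: store L3 := 54 → M/I on L3; bus BusUpgr Flush; mem=11
  op25 P0: load  L2 → S/O on L2; bus BusRd; mem=85
  op26 P0: load  L3 → M/I on L3; bus (none); mem=11
  op27 P1: store L1 := 61 → I/M on L1; bus BusUpgr; mem=20
  op28 P0: load  L2 → S/O on L2; bus (none); mem=85
  op29 P0: load  L0 → M/I on L0; bus (none); mem=54
  op30 P1: load  L0 → O/S on L0; bus BusRd; mem=54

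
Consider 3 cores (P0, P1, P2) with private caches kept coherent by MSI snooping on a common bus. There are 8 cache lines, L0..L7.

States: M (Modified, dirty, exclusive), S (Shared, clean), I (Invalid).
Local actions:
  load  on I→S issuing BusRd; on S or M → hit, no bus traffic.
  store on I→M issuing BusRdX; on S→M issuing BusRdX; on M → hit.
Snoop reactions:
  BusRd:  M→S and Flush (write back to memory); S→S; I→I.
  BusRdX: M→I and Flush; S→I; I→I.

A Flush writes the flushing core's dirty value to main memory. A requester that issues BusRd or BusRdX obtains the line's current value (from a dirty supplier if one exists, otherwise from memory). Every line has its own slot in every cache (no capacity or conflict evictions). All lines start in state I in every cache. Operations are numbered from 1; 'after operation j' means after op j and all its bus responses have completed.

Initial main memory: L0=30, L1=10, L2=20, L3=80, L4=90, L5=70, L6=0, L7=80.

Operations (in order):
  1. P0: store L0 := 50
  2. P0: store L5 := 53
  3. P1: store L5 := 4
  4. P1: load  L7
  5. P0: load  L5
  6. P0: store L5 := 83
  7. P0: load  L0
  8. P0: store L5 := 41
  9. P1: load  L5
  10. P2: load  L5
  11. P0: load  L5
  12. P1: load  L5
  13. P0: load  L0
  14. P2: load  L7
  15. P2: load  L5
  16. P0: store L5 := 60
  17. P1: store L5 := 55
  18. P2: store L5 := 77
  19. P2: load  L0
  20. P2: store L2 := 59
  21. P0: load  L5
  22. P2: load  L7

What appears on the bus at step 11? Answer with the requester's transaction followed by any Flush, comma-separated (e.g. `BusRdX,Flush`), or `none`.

bus = none

1. P0: store L0 := 50  bus=[BusRdX]  L0: P0=M P1=I P2=I  mem[L0]=30
2. P0: store L5 := 53  bus=[BusRdX]  L5: P0=M P1=I P2=I  mem[L5]=70
3. P1: store L5 := 4  bus=[BusRdX,Flush]  L5: P0=I P1=M P2=I  mem[L5]=53
4. P1: load  L7  bus=[BusRd]  L7: P0=I P1=S P2=I  mem[L7]=80
5. P0: load  L5  bus=[BusRd,Flush]  L5: P0=S P1=S P2=I  mem[L5]=4
6. P0: store L5 := 83  bus=[BusRdX]  L5: P0=M P1=I P2=I  mem[L5]=4
7. P0: load  L0  bus=[-]  L0: P0=M P1=I P2=I  mem[L0]=30
8. P0: store L5 := 41  bus=[-]  L5: P0=M P1=I P2=I  mem[L5]=4
9. P1: load  L5  bus=[BusRd,Flush]  L5: P0=S P1=S P2=I  mem[L5]=41
10. P2: load  L5  bus=[BusRd]  L5: P0=S P1=S P2=S  mem[L5]=41
11. P0: load  L5  bus=[-]  L5: P0=S P1=S P2=S  mem[L5]=41
12. P1: load  L5  bus=[-]  L5: P0=S P1=S P2=S  mem[L5]=41
13. P0: load  L0  bus=[-]  L0: P0=M P1=I P2=I  mem[L0]=30
14. P2: load  L7  bus=[BusRd]  L7: P0=I P1=S P2=S  mem[L7]=80
15. P2: load  L5  bus=[-]  L5: P0=S P1=S P2=S  mem[L5]=41
16. P0: store L5 := 60  bus=[BusRdX]  L5: P0=M P1=I P2=I  mem[L5]=41
17. P1: store L5 := 55  bus=[BusRdX,Flush]  L5: P0=I P1=M P2=I  mem[L5]=60
18. P2: store L5 := 77  bus=[BusRdX,Flush]  L5: P0=I P1=I P2=M  mem[L5]=55
19. P2: load  L0  bus=[BusRd,Flush]  L0: P0=S P1=I P2=S  mem[L0]=50
20. P2: store L2 := 59  bus=[BusRdX]  L2: P0=I P1=I P2=M  mem[L2]=20
21. P0: load  L5  bus=[BusRd,Flush]  L5: P0=S P1=I P2=S  mem[L5]=77
22. P2: load  L7  bus=[-]  L7: P0=I P1=S P2=S  mem[L7]=80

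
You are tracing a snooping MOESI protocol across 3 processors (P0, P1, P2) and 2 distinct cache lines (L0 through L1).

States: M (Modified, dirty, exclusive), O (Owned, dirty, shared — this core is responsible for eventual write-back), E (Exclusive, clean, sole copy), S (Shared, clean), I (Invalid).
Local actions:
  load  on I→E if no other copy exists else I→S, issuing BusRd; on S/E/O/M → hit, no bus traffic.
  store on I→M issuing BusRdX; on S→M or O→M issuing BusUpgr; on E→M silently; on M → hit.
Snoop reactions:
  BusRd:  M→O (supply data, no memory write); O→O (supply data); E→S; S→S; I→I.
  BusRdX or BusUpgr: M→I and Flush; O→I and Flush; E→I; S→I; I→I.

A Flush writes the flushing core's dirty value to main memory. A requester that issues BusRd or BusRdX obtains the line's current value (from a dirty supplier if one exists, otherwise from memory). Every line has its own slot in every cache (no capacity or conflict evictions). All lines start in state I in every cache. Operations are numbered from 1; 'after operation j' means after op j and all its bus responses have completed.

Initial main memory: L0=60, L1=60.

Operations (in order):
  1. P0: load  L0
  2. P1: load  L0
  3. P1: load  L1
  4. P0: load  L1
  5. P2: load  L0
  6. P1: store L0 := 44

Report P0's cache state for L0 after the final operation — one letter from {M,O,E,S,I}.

state = I

step 1: P0: load  L0  ⟶  EII  (L0)  txn=BusRd  M[L0]=60
step 2: P1: load  L0  ⟶  SSI  (L0)  txn=BusRd  M[L0]=60
step 3: P1: load  L1  ⟶  IEI  (L1)  txn=BusRd  M[L1]=60
step 4: P0: load  L1  ⟶  SSI  (L1)  txn=BusRd  M[L1]=60
step 5: P2: load  L0  ⟶  SSS  (L0)  txn=BusRd  M[L0]=60
step 6: P1: store L0 := 44  ⟶  IMI  (L0)  txn=BusUpgr  M[L0]=60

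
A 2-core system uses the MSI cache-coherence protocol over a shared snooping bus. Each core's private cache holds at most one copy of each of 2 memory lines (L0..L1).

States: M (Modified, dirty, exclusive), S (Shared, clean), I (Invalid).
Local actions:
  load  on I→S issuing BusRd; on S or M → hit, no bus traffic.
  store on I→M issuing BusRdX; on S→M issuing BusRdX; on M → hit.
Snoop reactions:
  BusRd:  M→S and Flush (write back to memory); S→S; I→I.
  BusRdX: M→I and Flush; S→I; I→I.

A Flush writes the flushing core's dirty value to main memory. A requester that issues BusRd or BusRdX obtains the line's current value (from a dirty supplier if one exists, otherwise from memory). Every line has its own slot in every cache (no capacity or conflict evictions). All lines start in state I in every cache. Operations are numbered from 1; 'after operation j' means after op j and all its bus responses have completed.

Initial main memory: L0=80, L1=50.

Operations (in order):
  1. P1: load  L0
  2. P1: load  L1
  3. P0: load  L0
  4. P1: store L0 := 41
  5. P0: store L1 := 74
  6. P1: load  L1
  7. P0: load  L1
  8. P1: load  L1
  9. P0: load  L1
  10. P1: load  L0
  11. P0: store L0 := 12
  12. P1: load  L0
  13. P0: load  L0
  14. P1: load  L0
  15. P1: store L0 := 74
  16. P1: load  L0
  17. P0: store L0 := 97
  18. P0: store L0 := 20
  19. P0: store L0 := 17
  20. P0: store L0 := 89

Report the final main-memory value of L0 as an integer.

1. P1: load  L0  bus=[BusRd]  L0: P0=I P1=S  mem[L0]=80
2. P1: load  L1  bus=[BusRd]  L1: P0=I P1=S  mem[L1]=50
3. P0: load  L0  bus=[BusRd]  L0: P0=S P1=S  mem[L0]=80
4. P1: store L0 := 41  bus=[BusRdX]  L0: P0=I P1=M  mem[L0]=80
5. P0: store L1 := 74  bus=[BusRdX]  L1: P0=M P1=I  mem[L1]=50
6. P1: load  L1  bus=[BusRd,Flush]  L1: P0=S P1=S  mem[L1]=74
7. P0: load  L1  bus=[-]  L1: P0=S P1=S  mem[L1]=74
8. P1: load  L1  bus=[-]  L1: P0=S P1=S  mem[L1]=74
9. P0: load  L1  bus=[-]  L1: P0=S P1=S  mem[L1]=74
10. P1: load  L0  bus=[-]  L0: P0=I P1=M  mem[L0]=80
11. P0: store L0 := 12  bus=[BusRdX,Flush]  L0: P0=M P1=I  mem[L0]=41
12. P1: load  L0  bus=[BusRd,Flush]  L0: P0=S P1=S  mem[L0]=12
13. P0: load  L0  bus=[-]  L0: P0=S P1=S  mem[L0]=12
14. P1: load  L0  bus=[-]  L0: P0=S P1=S  mem[L0]=12
15. P1: store L0 := 74  bus=[BusRdX]  L0: P0=I P1=M  mem[L0]=12
16. P1: load  L0  bus=[-]  L0: P0=I P1=M  mem[L0]=12
17. P0: store L0 := 97  bus=[BusRdX,Flush]  L0: P0=M P1=I  mem[L0]=74
18. P0: store L0 := 20  bus=[-]  L0: P0=M P1=I  mem[L0]=74
19. P0: store L0 := 17  bus=[-]  L0: P0=M P1=I  mem[L0]=74
20. P0: store L0 := 89  bus=[-]  L0: P0=M P1=I  mem[L0]=74

memory[L0] = 74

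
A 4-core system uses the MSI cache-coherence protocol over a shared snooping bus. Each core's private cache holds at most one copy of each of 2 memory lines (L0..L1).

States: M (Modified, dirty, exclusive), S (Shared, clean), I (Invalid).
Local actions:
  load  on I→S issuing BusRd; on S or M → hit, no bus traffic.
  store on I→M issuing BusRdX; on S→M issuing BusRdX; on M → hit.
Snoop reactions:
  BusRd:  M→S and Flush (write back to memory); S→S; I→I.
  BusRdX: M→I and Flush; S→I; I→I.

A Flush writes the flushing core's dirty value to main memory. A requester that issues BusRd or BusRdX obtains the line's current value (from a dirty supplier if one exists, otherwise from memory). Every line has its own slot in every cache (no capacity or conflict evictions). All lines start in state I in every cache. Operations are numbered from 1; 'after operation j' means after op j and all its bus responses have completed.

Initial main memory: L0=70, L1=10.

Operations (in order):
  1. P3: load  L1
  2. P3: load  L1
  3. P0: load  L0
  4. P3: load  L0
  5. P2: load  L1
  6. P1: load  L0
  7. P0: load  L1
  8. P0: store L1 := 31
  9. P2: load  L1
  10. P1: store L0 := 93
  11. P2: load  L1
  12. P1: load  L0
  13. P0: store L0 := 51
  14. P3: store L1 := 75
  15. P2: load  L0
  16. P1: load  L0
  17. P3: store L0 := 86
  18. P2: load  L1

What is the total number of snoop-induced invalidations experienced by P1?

step 1: P3: load  L1  ⟶  IIIS  (L1)  txn=BusRd  M[L1]=10
step 2: P3: load  L1  ⟶  IIIS  (L1)  txn=∅  M[L1]=10
step 3: P0: load  L0  ⟶  SIII  (L0)  txn=BusRd  M[L0]=70
step 4: P3: load  L0  ⟶  SIIS  (L0)  txn=BusRd  M[L0]=70
step 5: P2: load  L1  ⟶  IISS  (L1)  txn=BusRd  M[L1]=10
step 6: P1: load  L0  ⟶  SSIS  (L0)  txn=BusRd  M[L0]=70
step 7: P0: load  L1  ⟶  SISS  (L1)  txn=BusRd  M[L1]=10
step 8: P0: store L1 := 31  ⟶  MIII  (L1)  txn=BusRdX  M[L1]=10
step 9: P2: load  L1  ⟶  SISI  (L1)  txn=BusRd+Flush  M[L1]=31
step 10: P1: store L0 := 93  ⟶  IMII  (L0)  txn=BusRdX  M[L0]=70
step 11: P2: load  L1  ⟶  SISI  (L1)  txn=∅  M[L1]=31
step 12: P1: load  L0  ⟶  IMII  (L0)  txn=∅  M[L0]=70
step 13: P0: store L0 := 51  ⟶  MIII  (L0)  txn=BusRdX+Flush  M[L0]=93
step 14: P3: store L1 := 75  ⟶  IIIM  (L1)  txn=BusRdX  M[L1]=31
step 15: P2: load  L0  ⟶  SISI  (L0)  txn=BusRd+Flush  M[L0]=51
step 16: P1: load  L0  ⟶  SSSI  (L0)  txn=BusRd  M[L0]=51
step 17: P3: store L0 := 86  ⟶  IIIM  (L0)  txn=BusRdX  M[L0]=51
step 18: P2: load  L1  ⟶  IISS  (L1)  txn=BusRd+Flush  M[L1]=75

invalidations = 2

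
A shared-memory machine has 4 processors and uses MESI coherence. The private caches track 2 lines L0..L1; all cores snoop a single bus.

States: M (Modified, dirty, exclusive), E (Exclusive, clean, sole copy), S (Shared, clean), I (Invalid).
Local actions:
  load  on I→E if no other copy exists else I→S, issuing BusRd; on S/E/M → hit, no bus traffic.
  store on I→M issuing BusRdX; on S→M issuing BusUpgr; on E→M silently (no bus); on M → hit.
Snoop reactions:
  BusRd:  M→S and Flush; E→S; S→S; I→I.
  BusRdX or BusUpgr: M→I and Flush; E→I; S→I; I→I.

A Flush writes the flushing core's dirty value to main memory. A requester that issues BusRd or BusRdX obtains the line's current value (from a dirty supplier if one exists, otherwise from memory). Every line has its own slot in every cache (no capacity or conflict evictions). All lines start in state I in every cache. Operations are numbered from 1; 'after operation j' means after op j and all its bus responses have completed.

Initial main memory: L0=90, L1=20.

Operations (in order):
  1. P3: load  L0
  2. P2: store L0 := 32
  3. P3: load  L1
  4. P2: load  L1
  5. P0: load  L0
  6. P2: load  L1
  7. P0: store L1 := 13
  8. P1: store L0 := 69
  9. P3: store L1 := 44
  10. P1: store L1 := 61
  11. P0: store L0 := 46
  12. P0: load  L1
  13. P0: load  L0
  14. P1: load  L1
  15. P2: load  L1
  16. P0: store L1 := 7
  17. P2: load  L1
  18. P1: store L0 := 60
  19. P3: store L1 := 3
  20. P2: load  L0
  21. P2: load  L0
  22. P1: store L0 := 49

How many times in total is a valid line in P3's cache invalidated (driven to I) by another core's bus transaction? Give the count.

  op1 P3: load  L0 → I/I/I/E on L0; bus BusRd; mem=90
  op2 P2: store L0 := 32 → I/I/M/I on L0; bus BusRdX; mem=90
  op3 P3: load  L1 → I/I/I/E on L1; bus BusRd; mem=20
  op4 P2: load  L1 → I/I/S/S on L1; bus BusRd; mem=20
  op5 P0: load  L0 → S/I/S/I on L0; bus BusRd Flush; mem=32
  op6 P2: load  L1 → I/I/S/S on L1; bus (none); mem=20
  op7 P0: store L1 := 13 → M/I/I/I on L1; bus BusRdX; mem=20
  op8 P1: store L0 := 69 → I/M/I/I on L0; bus BusRdX; mem=32
  op9 P3: store L1 := 44 → I/I/I/M on L1; bus BusRdX Flush; mem=13
  op10 P1: store L1 := 61 → I/M/I/I on L1; bus BusRdX Flush; mem=44
  op11 P0: store L0 := 46 → M/I/I/I on L0; bus BusRdX Flush; mem=69
  op12 P0: load  L1 → S/S/I/I on L1; bus BusRd Flush; mem=61
  op13 P0: load  L0 → M/I/I/I on L0; bus (none); mem=69
  op14 P1: load  L1 → S/S/I/I on L1; bus (none); mem=61
  op15 P2: load  L1 → S/S/S/I on L1; bus BusRd; mem=61
  op16 P0: store L1 := 7 → M/I/I/I on L1; bus BusUpgr; mem=61
  op17 P2: load  L1 → S/I/S/I on L1; bus BusRd Flush; mem=7
  op18 P1: store L0 := 60 → I/M/I/I on L0; bus BusRdX Flush; mem=46
  op19 P3: store L1 := 3 → I/I/I/M on L1; bus BusRdX; mem=7
  op20 P2: load  L0 → I/S/S/I on L0; bus BusRd Flush; mem=60
  op21 P2: load  L0 → I/S/S/I on L0; bus (none); mem=60
  op22 P1: store L0 := 49 → I/M/I/I on L0; bus BusUpgr; mem=60

invalidations = 3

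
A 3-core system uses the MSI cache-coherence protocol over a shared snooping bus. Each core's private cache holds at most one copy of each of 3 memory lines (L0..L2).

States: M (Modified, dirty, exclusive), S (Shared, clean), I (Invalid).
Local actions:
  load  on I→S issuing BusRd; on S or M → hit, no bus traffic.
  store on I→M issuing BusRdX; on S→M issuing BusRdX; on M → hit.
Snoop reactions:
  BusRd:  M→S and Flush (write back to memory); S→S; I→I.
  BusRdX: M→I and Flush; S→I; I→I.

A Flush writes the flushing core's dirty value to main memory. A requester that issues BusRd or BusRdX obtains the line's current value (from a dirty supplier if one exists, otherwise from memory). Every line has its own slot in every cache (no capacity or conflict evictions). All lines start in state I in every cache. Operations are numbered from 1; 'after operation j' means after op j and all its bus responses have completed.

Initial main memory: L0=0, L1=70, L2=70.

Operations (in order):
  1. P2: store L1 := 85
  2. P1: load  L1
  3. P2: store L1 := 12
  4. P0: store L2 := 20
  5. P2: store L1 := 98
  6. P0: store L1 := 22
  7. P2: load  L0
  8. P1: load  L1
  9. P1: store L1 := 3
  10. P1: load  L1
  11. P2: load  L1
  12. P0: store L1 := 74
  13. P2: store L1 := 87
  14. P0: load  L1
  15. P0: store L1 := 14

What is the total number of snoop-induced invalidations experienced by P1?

1. P2: store L1 := 85  bus=[BusRdX]  L1: P0=I P1=I P2=M  mem[L1]=70
2. P1: load  L1  bus=[BusRd,Flush]  L1: P0=I P1=S P2=S  mem[L1]=85
3. P2: store L1 := 12  bus=[BusRdX]  L1: P0=I P1=I P2=M  mem[L1]=85
4. P0: store L2 := 20  bus=[BusRdX]  L2: P0=M P1=I P2=I  mem[L2]=70
5. P2: store L1 := 98  bus=[-]  L1: P0=I P1=I P2=M  mem[L1]=85
6. P0: store L1 := 22  bus=[BusRdX,Flush]  L1: P0=M P1=I P2=I  mem[L1]=98
7. P2: load  L0  bus=[BusRd]  L0: P0=I P1=I P2=S  mem[L0]=0
8. P1: load  L1  bus=[BusRd,Flush]  L1: P0=S P1=S P2=I  mem[L1]=22
9. P1: store L1 := 3  bus=[BusRdX]  L1: P0=I P1=M P2=I  mem[L1]=22
10. P1: load  L1  bus=[-]  L1: P0=I P1=M P2=I  mem[L1]=22
11. P2: load  L1  bus=[BusRd,Flush]  L1: P0=I P1=S P2=S  mem[L1]=3
12. P0: store L1 := 74  bus=[BusRdX]  L1: P0=M P1=I P2=I  mem[L1]=3
13. P2: store L1 := 87  bus=[BusRdX,Flush]  L1: P0=I P1=I P2=M  mem[L1]=74
14. P0: load  L1  bus=[BusRd,Flush]  L1: P0=S P1=I P2=S  mem[L1]=87
15. P0: store L1 := 14  bus=[BusRdX]  L1: P0=M P1=I P2=I  mem[L1]=87

invalidations = 2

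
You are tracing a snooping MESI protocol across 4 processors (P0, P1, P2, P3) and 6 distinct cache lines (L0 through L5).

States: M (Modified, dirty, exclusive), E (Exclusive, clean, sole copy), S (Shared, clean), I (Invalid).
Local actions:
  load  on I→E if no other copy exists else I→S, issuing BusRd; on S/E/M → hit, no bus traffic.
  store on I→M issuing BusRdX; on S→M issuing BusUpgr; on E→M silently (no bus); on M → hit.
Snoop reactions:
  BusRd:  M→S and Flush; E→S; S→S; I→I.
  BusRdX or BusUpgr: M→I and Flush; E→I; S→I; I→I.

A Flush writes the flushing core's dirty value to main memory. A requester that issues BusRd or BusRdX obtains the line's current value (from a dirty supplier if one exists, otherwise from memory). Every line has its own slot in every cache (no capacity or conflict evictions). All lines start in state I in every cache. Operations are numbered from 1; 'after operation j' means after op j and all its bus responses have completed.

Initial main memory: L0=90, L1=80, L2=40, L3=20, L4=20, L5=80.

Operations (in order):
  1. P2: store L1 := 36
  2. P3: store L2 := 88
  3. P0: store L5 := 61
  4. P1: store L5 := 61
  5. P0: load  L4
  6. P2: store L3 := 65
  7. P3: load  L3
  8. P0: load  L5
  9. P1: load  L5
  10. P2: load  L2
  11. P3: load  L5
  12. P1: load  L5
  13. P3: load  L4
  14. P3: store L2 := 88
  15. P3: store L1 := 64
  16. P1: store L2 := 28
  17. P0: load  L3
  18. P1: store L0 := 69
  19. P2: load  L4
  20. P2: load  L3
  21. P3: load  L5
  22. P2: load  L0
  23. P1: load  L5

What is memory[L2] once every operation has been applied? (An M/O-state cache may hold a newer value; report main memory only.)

memory[L2] = 88

[1] P2: store L1 := 36 | P0:I, P1:I, P2:M(36), P3:I | bus: BusRdX
[2] P3: store L2 := 88 | P0:I, P1:I, P2:I, P3:M(88) | bus: BusRdX
[3] P0: store L5 := 61 | P0:M(61), P1:I, P2:I, P3:I | bus: BusRdX
[4] P1: store L5 := 61 | P0:I, P1:M(61), P2:I, P3:I | bus: BusRdX,Flush
[5] P0: load  L4 | P0:E(20), P1:I, P2:I, P3:I | bus: BusRd
[6] P2: store L3 := 65 | P0:I, P1:I, P2:M(65), P3:I | bus: BusRdX
[7] P3: load  L3 | P0:I, P1:I, P2:S(65), P3:S(65) | bus: BusRd,Flush
[8] P0: load  L5 | P0:S(61), P1:S(61), P2:I, P3:I | bus: BusRd,Flush
[9] P1: load  L5 | P0:S(61), P1:S(61), P2:I, P3:I | bus: none
[10] P2: load  L2 | P0:I, P1:I, P2:S(88), P3:S(88) | bus: BusRd,Flush
[11] P3: load  L5 | P0:S(61), P1:S(61), P2:I, P3:S(61) | bus: BusRd
[12] P1: load  L5 | P0:S(61), P1:S(61), P2:I, P3:S(61) | bus: none
[13] P3: load  L4 | P0:S(20), P1:I, P2:I, P3:S(20) | bus: BusRd
[14] P3: store L2 := 88 | P0:I, P1:I, P2:I, P3:M(88) | bus: BusUpgr
[15] P3: store L1 := 64 | P0:I, P1:I, P2:I, P3:M(64) | bus: BusRdX,Flush
[16] P1: store L2 := 28 | P0:I, P1:M(28), P2:I, P3:I | bus: BusRdX,Flush
[17] P0: load  L3 | P0:S(65), P1:I, P2:S(65), P3:S(65) | bus: BusRd
[18] P1: store L0 := 69 | P0:I, P1:M(69), P2:I, P3:I | bus: BusRdX
[19] P2: load  L4 | P0:S(20), P1:I, P2:S(20), P3:S(20) | bus: BusRd
[20] P2: load  L3 | P0:S(65), P1:I, P2:S(65), P3:S(65) | bus: none
[21] P3: load  L5 | P0:S(61), P1:S(61), P2:I, P3:S(61) | bus: none
[22] P2: load  L0 | P0:I, P1:S(69), P2:S(69), P3:I | bus: BusRd,Flush
[23] P1: load  L5 | P0:S(61), P1:S(61), P2:I, P3:S(61) | bus: none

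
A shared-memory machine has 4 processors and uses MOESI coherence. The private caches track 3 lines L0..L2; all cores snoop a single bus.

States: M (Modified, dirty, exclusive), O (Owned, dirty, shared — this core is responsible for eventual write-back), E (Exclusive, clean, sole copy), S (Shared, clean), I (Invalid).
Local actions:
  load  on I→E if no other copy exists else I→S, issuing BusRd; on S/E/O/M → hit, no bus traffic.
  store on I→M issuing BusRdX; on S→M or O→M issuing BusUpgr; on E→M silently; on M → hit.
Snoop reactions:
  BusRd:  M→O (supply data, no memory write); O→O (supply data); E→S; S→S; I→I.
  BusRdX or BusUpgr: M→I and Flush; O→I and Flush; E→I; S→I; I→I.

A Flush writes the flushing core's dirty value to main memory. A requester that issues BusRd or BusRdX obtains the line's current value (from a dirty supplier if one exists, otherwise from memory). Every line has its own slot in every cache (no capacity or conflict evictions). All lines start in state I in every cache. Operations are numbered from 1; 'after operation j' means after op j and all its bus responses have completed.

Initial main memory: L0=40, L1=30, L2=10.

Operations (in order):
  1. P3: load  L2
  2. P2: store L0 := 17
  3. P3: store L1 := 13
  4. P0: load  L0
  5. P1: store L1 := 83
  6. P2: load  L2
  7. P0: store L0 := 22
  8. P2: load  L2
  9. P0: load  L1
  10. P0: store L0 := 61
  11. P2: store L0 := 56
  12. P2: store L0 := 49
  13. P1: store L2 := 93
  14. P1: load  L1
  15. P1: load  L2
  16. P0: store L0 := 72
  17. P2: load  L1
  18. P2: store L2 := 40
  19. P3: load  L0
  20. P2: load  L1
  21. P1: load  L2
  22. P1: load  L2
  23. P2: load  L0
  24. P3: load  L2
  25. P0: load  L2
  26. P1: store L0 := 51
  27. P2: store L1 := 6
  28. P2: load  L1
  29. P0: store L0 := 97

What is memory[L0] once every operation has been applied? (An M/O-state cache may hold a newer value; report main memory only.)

memory[L0] = 51

step 1: P3: load  L2  ⟶  IIIE  (L2)  txn=BusRd  M[L2]=10
step 2: P2: store L0 := 17  ⟶  IIMI  (L0)  txn=BusRdX  M[L0]=40
step 3: P3: store L1 := 13  ⟶  IIIM  (L1)  txn=BusRdX  M[L1]=30
step 4: P0: load  L0  ⟶  SIOI  (L0)  txn=BusRd  M[L0]=40
step 5: P1: store L1 := 83  ⟶  IMII  (L1)  txn=BusRdX+Flush  M[L1]=13
step 6: P2: load  L2  ⟶  IISS  (L2)  txn=BusRd  M[L2]=10
step 7: P0: store L0 := 22  ⟶  MIII  (L0)  txn=BusUpgr+Flush  M[L0]=17
step 8: P2: load  L2  ⟶  IISS  (L2)  txn=∅  M[L2]=10
step 9: P0: load  L1  ⟶  SOII  (L1)  txn=BusRd  M[L1]=13
step 10: P0: store L0 := 61  ⟶  MIII  (L0)  txn=∅  M[L0]=17
step 11: P2: store L0 := 56  ⟶  IIMI  (L0)  txn=BusRdX+Flush  M[L0]=61
step 12: P2: store L0 := 49  ⟶  IIMI  (L0)  txn=∅  M[L0]=61
step 13: P1: store L2 := 93  ⟶  IMII  (L2)  txn=BusRdX  M[L2]=10
step 14: P1: load  L1  ⟶  SOII  (L1)  txn=∅  M[L1]=13
step 15: P1: load  L2  ⟶  IMII  (L2)  txn=∅  M[L2]=10
step 16: P0: store L0 := 72  ⟶  MIII  (L0)  txn=BusRdX+Flush  M[L0]=49
step 17: P2: load  L1  ⟶  SOSI  (L1)  txn=BusRd  M[L1]=13
step 18: P2: store L2 := 40  ⟶  IIMI  (L2)  txn=BusRdX+Flush  M[L2]=93
step 19: P3: load  L0  ⟶  OIIS  (L0)  txn=BusRd  M[L0]=49
step 20: P2: load  L1  ⟶  SOSI  (L1)  txn=∅  M[L1]=13
step 21: P1: load  L2  ⟶  ISOI  (L2)  txn=BusRd  M[L2]=93
step 22: P1: load  L2  ⟶  ISOI  (L2)  txn=∅  M[L2]=93
step 23: P2: load  L0  ⟶  OISS  (L0)  txn=BusRd  M[L0]=49
step 24: P3: load  L2  ⟶  ISOS  (L2)  txn=BusRd  M[L2]=93
step 25: P0: load  L2  ⟶  SSOS  (L2)  txn=BusRd  M[L2]=93
step 26: P1: store L0 := 51  ⟶  IMII  (L0)  txn=BusRdX+Flush  M[L0]=72
step 27: P2: store L1 := 6  ⟶  IIMI  (L1)  txn=BusUpgr+Flush  M[L1]=83
step 28: P2: load  L1  ⟶  IIMI  (L1)  txn=∅  M[L1]=83
step 29: P0: store L0 := 97  ⟶  MIII  (L0)  txn=BusRdX+Flush  M[L0]=51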